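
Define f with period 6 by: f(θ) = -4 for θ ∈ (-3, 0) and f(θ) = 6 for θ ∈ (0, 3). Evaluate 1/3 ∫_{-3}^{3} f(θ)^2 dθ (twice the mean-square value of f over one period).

1/3 ∫_{-3}^{3} f(θ)^2 dθ = 1/3 · (156) = 52.

52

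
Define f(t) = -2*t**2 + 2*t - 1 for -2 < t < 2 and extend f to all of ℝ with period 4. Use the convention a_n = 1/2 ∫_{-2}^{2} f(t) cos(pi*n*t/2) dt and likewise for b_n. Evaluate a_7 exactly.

32/(49*pi**2)

a_7 = 1/2 ∫_{-2}^{2} f(t) cos(7*pi*t/2) dt.
Integrating by parts twice (tabular method), an antiderivative of (-2*t**2 + 2*t - 1) cos(7*pi*t/2) is -4*t**2*sin(7*pi*t/2)/(7*pi) + 4*t*sin(7*pi*t/2)/(7*pi) - 16*t*cos(7*pi*t/2)/(49*pi**2) - 2*sin(7*pi*t/2)/(7*pi) + 32*sin(7*pi*t/2)/(343*pi**3) + 8*cos(7*pi*t/2)/(49*pi**2); evaluating from -2 to 2: ∫_{-2}^{2} (-2*t**2 + 2*t - 1) cos(7*pi*t/2) dt = (24/(49*pi**2)) - (-40/(49*pi**2)) = 64/(49*pi**2).
Hence a_7 = (1/2)·(64/(49*pi**2)) = 32/(49*pi**2).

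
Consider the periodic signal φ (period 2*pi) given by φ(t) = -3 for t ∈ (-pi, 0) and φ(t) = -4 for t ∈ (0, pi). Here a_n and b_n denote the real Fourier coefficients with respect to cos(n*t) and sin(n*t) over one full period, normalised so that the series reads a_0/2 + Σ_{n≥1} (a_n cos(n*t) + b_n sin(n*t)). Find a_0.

a_0 = 1/pi ∫_{-pi}^{pi} φ(t) dt = 1/pi · (-7*pi) = -7.

-7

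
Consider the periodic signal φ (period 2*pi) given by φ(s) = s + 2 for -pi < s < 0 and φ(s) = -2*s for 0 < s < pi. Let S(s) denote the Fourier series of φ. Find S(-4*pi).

1

s = -4*pi differs from s = 0 by -2 full period(s), and the series is 2*pi-periodic.
At s = 0 the one-sided limits are φ(0^-) = 2 and φ(0^+) = 0.
By Dirichlet's theorem the series converges to their average, [(2) + (0)]/2 = 1.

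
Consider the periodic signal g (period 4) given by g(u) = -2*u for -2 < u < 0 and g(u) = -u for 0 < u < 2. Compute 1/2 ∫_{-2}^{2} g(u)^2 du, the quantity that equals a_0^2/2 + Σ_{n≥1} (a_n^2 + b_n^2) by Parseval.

1/2 ∫_{-2}^{2} g(u)^2 du = 1/2 · (40/3) = 20/3.

20/3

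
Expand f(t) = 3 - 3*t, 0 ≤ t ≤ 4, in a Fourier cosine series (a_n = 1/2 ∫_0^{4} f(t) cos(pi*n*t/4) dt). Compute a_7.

a_7 = 1/2 ∫_0^{4} (3 - 3*t) cos(7*pi*t/4) dt.
Integrating by parts (boundary term plus one more integral), an antiderivative of (3 - 3*t) cos(7*pi*t/4) is -12*t*sin(7*pi*t/4)/(7*pi) + 12*sin(7*pi*t/4)/(7*pi) - 48*cos(7*pi*t/4)/(49*pi**2); evaluating from 0 to 4: ∫_{0}^{4} (3 - 3*t) cos(7*pi*t/4) dt = (48/(49*pi**2)) - (-48/(49*pi**2)) = 96/(49*pi**2).
Hence a_7 = (1/2)·(96/(49*pi**2)) = 48/(49*pi**2).

48/(49*pi**2)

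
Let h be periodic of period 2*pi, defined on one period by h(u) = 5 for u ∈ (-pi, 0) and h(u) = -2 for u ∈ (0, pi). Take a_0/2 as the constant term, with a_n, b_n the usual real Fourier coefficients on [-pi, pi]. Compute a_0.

a_0 = 1/pi ∫_{-pi}^{pi} h(u) du = 1/pi · (3*pi) = 3.

3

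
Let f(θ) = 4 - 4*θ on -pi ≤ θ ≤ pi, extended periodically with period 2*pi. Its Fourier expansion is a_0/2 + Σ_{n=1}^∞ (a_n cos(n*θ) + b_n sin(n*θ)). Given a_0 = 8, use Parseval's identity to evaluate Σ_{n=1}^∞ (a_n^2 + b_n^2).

32*pi**2/3

Parseval: a_0^2/2 + Σ_{n≥1} (a_n^2+b_n^2) = 1/pi ∫_{-pi}^{pi} f(θ)^2 dθ = 32 + 32*pi**2/3.
Subtract a_0^2/2 = 32: Σ (a_n^2+b_n^2) = 32*pi**2/3.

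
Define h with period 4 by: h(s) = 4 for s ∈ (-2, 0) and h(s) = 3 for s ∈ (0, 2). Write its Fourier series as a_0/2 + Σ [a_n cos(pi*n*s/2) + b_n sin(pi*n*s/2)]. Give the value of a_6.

0

a_6 = 1/2 ∫_{-2}^{2} h(s) cos(3*pi*s) ds.
Split the integral at the breakpoints.
Directly, an antiderivative of (4) cos(3*pi*s) is 4*sin(3*pi*s)/(3*pi); evaluating from -2 to 0: ∫_{-2}^{0} (4) cos(3*pi*s) ds = (0) - (0) = 0.
Directly, an antiderivative of (3) cos(3*pi*s) is sin(3*pi*s)/pi; evaluating from 0 to 2: ∫_{0}^{2} (3) cos(3*pi*s) ds = (0) - (0) = 0.
Summing the pieces and multiplying by (1/2) gives a_6 = 0.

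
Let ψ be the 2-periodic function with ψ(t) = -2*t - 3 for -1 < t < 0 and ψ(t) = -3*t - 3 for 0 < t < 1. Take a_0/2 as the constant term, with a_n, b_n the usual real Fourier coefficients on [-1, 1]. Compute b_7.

b_7 = ∫_{-1}^{1} ψ(t) sin(7*pi*t) dt.
Split the integral at the breakpoints.
Integrating by parts (boundary term plus one more integral), an antiderivative of (-2*t - 3) sin(7*pi*t) is 2*t*cos(7*pi*t)/(7*pi) - 2*sin(7*pi*t)/(49*pi**2) + 3*cos(7*pi*t)/(7*pi); evaluating from -1 to 0: ∫_{-1}^{0} (-2*t - 3) sin(7*pi*t) dt = (3/(7*pi)) - (-1/(7*pi)) = 4/(7*pi).
Integrating by parts (boundary term plus one more integral), an antiderivative of (-3*t - 3) sin(7*pi*t) is 3*t*cos(7*pi*t)/(7*pi) - 3*sin(7*pi*t)/(49*pi**2) + 3*cos(7*pi*t)/(7*pi); evaluating from 0 to 1: ∫_{0}^{1} (-3*t - 3) sin(7*pi*t) dt = (-6/(7*pi)) - (3/(7*pi)) = -9/(7*pi).
Summing the pieces gives b_7 = -5/(7*pi).

-5/(7*pi)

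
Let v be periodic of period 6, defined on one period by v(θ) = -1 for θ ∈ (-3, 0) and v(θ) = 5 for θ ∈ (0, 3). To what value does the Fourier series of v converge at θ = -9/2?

θ = -9/2 differs from θ = 3/2 by -1 full period(s), and the series is 6-periodic.
v is continuous at θ = 3/2 with value 5, so the series converges to 5 there.

5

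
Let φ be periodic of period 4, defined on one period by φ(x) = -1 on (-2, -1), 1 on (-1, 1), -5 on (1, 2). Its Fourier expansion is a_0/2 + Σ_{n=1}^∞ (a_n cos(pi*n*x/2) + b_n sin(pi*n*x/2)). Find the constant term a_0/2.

-1

a_0 = 1/2 ∫_{-2}^{2} φ(x) dx = 1/2 · (-4) = -2.
So the constant term a_0/2 = -1.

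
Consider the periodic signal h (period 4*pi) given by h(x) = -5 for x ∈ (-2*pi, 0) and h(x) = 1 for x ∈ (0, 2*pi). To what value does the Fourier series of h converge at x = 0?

-2

At x = 0 the one-sided limits are h(0^-) = -5 and h(0^+) = 1.
By Dirichlet's theorem the series converges to their average, [(-5) + (1)]/2 = -2.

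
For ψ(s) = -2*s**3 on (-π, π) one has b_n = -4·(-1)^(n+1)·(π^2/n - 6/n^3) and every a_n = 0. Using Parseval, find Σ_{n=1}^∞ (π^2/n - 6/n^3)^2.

pi**6/14

Parseval: Σ b_n^2 = (1/π) ∫_{-π}^{π} ψ(s)^2 ds = 8*pi**6/7.
b_n^2 = 16·(π^2/n - 6/n^3)^2, so the sum equals (8*pi**6/7)/16 = pi**6/14.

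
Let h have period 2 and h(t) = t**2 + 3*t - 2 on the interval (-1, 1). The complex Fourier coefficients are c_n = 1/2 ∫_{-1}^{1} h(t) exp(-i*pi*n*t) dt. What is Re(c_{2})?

1/(2*pi**2)

Since h is real-valued, Re(c_{2}) = 1/2 ∫_{-1}^{1} h(t) cos(2*pi*t) dt = a_{2}/2.
Integrating by parts twice (tabular method), an antiderivative of (t**2 + 3*t - 2) cos(2*pi*t) is t**2*sin(2*pi*t)/(2*pi) + 3*t*sin(2*pi*t)/(2*pi) + t*cos(2*pi*t)/(2*pi**2) - sin(2*pi*t)/pi - sin(2*pi*t)/(4*pi**3) + 3*cos(2*pi*t)/(4*pi**2); evaluating from -1 to 1: ∫_{-1}^{1} (t**2 + 3*t - 2) cos(2*pi*t) dt = (5/(4*pi**2)) - (1/(4*pi**2)) = pi**(-2).
Hence Re(c_{2}) = (1/2)·(pi**(-2)) = 1/(2*pi**2).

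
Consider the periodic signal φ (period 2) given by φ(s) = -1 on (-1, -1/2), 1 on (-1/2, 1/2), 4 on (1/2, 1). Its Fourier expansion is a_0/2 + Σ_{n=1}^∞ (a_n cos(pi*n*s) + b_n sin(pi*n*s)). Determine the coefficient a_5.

a_5 = ∫_{-1}^{1} φ(s) cos(5*pi*s) ds.
Split the integral at the breakpoints.
Directly, an antiderivative of (-1) cos(5*pi*s) is -sin(5*pi*s)/(5*pi); evaluating from -1 to -1/2: ∫_{-1}^{-1/2} (-1) cos(5*pi*s) ds = (1/(5*pi)) - (0) = 1/(5*pi).
Directly, an antiderivative of (1) cos(5*pi*s) is sin(5*pi*s)/(5*pi); evaluating from -1/2 to 1/2: ∫_{-1/2}^{1/2} (1) cos(5*pi*s) ds = (1/(5*pi)) - (-1/(5*pi)) = 2/(5*pi).
Directly, an antiderivative of (4) cos(5*pi*s) is 4*sin(5*pi*s)/(5*pi); evaluating from 1/2 to 1: ∫_{1/2}^{1} (4) cos(5*pi*s) ds = (0) - (4/(5*pi)) = -4/(5*pi).
Summing the pieces gives a_5 = -1/(5*pi).

-1/(5*pi)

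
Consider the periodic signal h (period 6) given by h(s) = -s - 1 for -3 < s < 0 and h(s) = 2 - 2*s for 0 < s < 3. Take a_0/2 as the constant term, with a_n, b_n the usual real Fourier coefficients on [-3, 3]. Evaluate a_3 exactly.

2/(3*pi**2)

a_3 = 1/3 ∫_{-3}^{3} h(s) cos(pi*s) ds.
Split the integral at the breakpoints.
Integrating by parts (boundary term plus one more integral), an antiderivative of (-s - 1) cos(pi*s) is -s*sin(pi*s)/pi - sin(pi*s)/pi - cos(pi*s)/pi**2; evaluating from -3 to 0: ∫_{-3}^{0} (-s - 1) cos(pi*s) ds = (-1/pi**2) - (pi**(-2)) = -2/pi**2.
Integrating by parts (boundary term plus one more integral), an antiderivative of (2 - 2*s) cos(pi*s) is -2*s*sin(pi*s)/pi + 2*sin(pi*s)/pi - 2*cos(pi*s)/pi**2; evaluating from 0 to 3: ∫_{0}^{3} (2 - 2*s) cos(pi*s) ds = (2/pi**2) - (-2/pi**2) = 4/pi**2.
Summing the pieces and multiplying by (1/3) gives a_3 = 2/(3*pi**2).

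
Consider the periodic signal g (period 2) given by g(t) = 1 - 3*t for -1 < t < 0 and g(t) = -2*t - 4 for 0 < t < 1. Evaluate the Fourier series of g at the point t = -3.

-1

t = -3 differs from t = -1 by -1 full period(s), and the series is 2-periodic.
At t = -1 the one-sided limits are g(-1^-) = -6 and g(-1^+) = 4.
By Dirichlet's theorem the series converges to their average, [(-6) + (4)]/2 = -1.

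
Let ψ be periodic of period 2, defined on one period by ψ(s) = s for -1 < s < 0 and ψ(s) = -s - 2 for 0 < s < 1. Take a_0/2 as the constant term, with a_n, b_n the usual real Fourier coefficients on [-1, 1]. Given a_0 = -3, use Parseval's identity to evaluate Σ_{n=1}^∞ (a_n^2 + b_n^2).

Parseval: a_0^2/2 + Σ_{n≥1} (a_n^2+b_n^2) = ∫_{-1}^{1} ψ(s)^2 ds = 20/3.
Subtract a_0^2/2 = 9/2: Σ (a_n^2+b_n^2) = 13/6.

13/6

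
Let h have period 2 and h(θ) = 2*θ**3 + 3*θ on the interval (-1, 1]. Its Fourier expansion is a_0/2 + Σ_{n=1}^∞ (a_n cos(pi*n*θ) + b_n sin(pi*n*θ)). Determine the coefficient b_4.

(3 - 20*pi**2)/(8*pi**3)

b_4 = ∫_{-1}^{1} h(θ) sin(4*pi*θ) dθ.
h is odd and sin(4*pi*θ) is odd, so the integrand is even and b_4 = 2 ∫_0^{1} h(θ) sin(4*pi*θ) dθ.
Integrating by parts three times (tabular method), an antiderivative of (2*θ**3 + 3*θ) sin(4*pi*θ) is -θ**3*cos(4*pi*θ)/(2*pi) + 3*θ**2*sin(4*pi*θ)/(8*pi**2) - 3*θ*cos(4*pi*θ)/(4*pi) + 3*θ*cos(4*pi*θ)/(16*pi**3) - 3*sin(4*pi*θ)/(64*pi**4) + 3*sin(4*pi*θ)/(16*pi**2); evaluating from 0 to 1: ∫_{0}^{1} (2*θ**3 + 3*θ) sin(4*pi*θ) dθ = ((3 - 20*pi**2)/(16*pi**3)) - (0) = (3 - 20*pi**2)/(16*pi**3).
Hence b_4 = 2·((3 - 20*pi**2)/(16*pi**3)) = (3 - 20*pi**2)/(8*pi**3).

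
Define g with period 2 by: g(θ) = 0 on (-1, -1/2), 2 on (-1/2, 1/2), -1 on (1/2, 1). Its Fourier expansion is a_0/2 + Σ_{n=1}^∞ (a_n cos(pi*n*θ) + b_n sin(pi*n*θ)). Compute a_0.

a_0 = ∫_{-1}^{1} g(θ) dθ = 3/2.

3/2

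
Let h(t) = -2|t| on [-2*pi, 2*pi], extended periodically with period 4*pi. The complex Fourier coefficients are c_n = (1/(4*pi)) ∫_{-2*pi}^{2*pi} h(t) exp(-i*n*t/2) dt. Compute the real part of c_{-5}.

Since h is real-valued, Re(c_{-5}) = (1/(4*pi)) ∫_{-2*pi}^{2*pi} h(t) cos(-5*t/2) dt = a_{5}/2.
h is even and cos(-5*t/2) is even, so the integrand is even: ∫_{-2*pi}^{2*pi} h(t) cos(-5*t/2) dt = 2∫_0^{2*pi} h(t) cos(-5*t/2) dt.
Integrating by parts (boundary term plus one more integral), an antiderivative of (-2*t) cos(-5*t/2) is -4*t*sin(5*t/2)/5 - 8*cos(5*t/2)/25; evaluating from 0 to 2*pi: ∫_{0}^{2*pi} (-2*t) cos(-5*t/2) dt = (8/25) - (-8/25) = 16/25.
So ∫_{-2*pi}^{2*pi} h(t) cos(-5*t/2) dt = 32/25.
Hence Re(c_{-5}) = (1/(4*pi))·(32/25) = 8/(25*pi).

8/(25*pi)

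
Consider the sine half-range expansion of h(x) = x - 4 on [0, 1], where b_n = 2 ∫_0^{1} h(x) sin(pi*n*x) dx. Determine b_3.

b_3 = 2 ∫_0^{1} (x - 4) sin(3*pi*x) dx.
Integrating by parts (boundary term plus one more integral), an antiderivative of (x - 4) sin(3*pi*x) is -x*cos(3*pi*x)/(3*pi) + sin(3*pi*x)/(9*pi**2) + 4*cos(3*pi*x)/(3*pi); evaluating from 0 to 1: ∫_{0}^{1} (x - 4) sin(3*pi*x) dx = (-1/pi) - (4/(3*pi)) = -7/(3*pi).
Hence b_3 = 2·(-7/(3*pi)) = -14/(3*pi).

-14/(3*pi)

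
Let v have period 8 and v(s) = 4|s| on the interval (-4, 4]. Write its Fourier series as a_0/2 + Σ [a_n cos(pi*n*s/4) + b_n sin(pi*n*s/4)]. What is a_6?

0

a_6 = 1/4 ∫_{-4}^{4} v(s) cos(3*pi*s/2) ds.
v is even and cos(3*pi*s/2) is even, so the integrand is even and a_6 = 1/2 ∫_0^{4} v(s) cos(3*pi*s/2) ds.
Integrating by parts (boundary term plus one more integral), an antiderivative of (4*s) cos(3*pi*s/2) is 8*s*sin(3*pi*s/2)/(3*pi) + 16*cos(3*pi*s/2)/(9*pi**2); evaluating from 0 to 4: ∫_{0}^{4} (4*s) cos(3*pi*s/2) ds = (16/(9*pi**2)) - (16/(9*pi**2)) = 0.
Hence a_6 = (1/2)·(0) = 0.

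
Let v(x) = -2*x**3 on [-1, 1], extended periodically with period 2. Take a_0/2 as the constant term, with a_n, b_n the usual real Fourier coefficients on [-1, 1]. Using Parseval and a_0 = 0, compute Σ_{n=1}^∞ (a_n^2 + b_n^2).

8/7

Parseval: a_0^2/2 + Σ_{n≥1} (a_n^2+b_n^2) = ∫_{-1}^{1} v(x)^2 dx = 8/7.
Subtract a_0^2/2 = 0: Σ (a_n^2+b_n^2) = 8/7.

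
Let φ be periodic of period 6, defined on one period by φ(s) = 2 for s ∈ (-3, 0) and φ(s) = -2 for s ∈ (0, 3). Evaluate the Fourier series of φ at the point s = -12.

s = -12 differs from s = 0 by -2 full period(s), and the series is 6-periodic.
At s = 0 the one-sided limits are φ(0^-) = 2 and φ(0^+) = -2.
By Dirichlet's theorem the series converges to their average, [(2) + (-2)]/2 = 0.

0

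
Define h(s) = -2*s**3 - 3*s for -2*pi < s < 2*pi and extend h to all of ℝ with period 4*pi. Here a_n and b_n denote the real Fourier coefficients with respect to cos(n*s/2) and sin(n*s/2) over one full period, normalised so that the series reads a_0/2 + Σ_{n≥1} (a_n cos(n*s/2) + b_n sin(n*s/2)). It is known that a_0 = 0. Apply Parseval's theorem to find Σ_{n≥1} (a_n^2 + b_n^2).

8*pi**2*(105 + 336*pi**2 + 320*pi**4)/35

Parseval: a_0^2/2 + Σ_{n≥1} (a_n^2+b_n^2) = (1/(2*pi)) ∫_{-2*pi}^{2*pi} h(s)^2 ds = 8*pi**2*(105 + 336*pi**2 + 320*pi**4)/35.
Subtract a_0^2/2 = 0: Σ (a_n^2+b_n^2) = 8*pi**2*(105 + 336*pi**2 + 320*pi**4)/35.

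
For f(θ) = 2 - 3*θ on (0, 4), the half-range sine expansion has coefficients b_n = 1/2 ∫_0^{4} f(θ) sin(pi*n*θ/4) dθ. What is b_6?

4/pi

b_6 = 1/2 ∫_0^{4} (2 - 3*θ) sin(3*pi*θ/2) dθ.
Integrating by parts (boundary term plus one more integral), an antiderivative of (2 - 3*θ) sin(3*pi*θ/2) is 2*θ*cos(3*pi*θ/2)/pi - 4*sin(3*pi*θ/2)/(3*pi**2) - 4*cos(3*pi*θ/2)/(3*pi); evaluating from 0 to 4: ∫_{0}^{4} (2 - 3*θ) sin(3*pi*θ/2) dθ = (20/(3*pi)) - (-4/(3*pi)) = 8/pi.
Hence b_6 = (1/2)·(8/pi) = 4/pi.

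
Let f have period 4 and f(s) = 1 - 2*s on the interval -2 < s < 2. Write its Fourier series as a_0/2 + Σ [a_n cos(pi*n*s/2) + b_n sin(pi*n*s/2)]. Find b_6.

b_6 = 1/2 ∫_{-2}^{2} f(s) sin(3*pi*s) ds.
Integrating by parts (boundary term plus one more integral), an antiderivative of (1 - 2*s) sin(3*pi*s) is 2*s*cos(3*pi*s)/(3*pi) - 2*sin(3*pi*s)/(9*pi**2) - cos(3*pi*s)/(3*pi); evaluating from -2 to 2: ∫_{-2}^{2} (1 - 2*s) sin(3*pi*s) ds = (1/pi) - (-5/(3*pi)) = 8/(3*pi).
Hence b_6 = (1/2)·(8/(3*pi)) = 4/(3*pi).

4/(3*pi)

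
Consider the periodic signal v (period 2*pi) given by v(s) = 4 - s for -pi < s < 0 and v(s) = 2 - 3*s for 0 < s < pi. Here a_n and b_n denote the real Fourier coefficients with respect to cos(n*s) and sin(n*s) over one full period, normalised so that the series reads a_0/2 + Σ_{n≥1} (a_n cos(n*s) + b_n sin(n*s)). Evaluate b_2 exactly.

2

b_2 = 1/pi ∫_{-pi}^{pi} v(s) sin(2*s) ds.
Split the integral at the breakpoints.
Integrating by parts (boundary term plus one more integral), an antiderivative of (4 - s) sin(2*s) is s*cos(2*s)/2 - sin(2*s)/4 - 2*cos(2*s); evaluating from -pi to 0: ∫_{-pi}^{0} (4 - s) sin(2*s) ds = (-2) - (-2 - pi/2) = pi/2.
Integrating by parts (boundary term plus one more integral), an antiderivative of (2 - 3*s) sin(2*s) is 3*s*cos(2*s)/2 - 3*sin(2*s)/4 - cos(2*s); evaluating from 0 to pi: ∫_{0}^{pi} (2 - 3*s) sin(2*s) ds = (-1 + 3*pi/2) - (-1) = 3*pi/2.
Summing the pieces and multiplying by (1/pi) gives b_2 = 2.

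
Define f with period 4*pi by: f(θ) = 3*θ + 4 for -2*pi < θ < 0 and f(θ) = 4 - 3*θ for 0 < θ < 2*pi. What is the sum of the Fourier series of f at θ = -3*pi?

4 - 3*pi

θ = -3*pi differs from θ = pi by -1 full period(s), and the series is 4*pi-periodic.
f is continuous at θ = pi with value 4 - 3*pi, so the series converges to 4 - 3*pi there.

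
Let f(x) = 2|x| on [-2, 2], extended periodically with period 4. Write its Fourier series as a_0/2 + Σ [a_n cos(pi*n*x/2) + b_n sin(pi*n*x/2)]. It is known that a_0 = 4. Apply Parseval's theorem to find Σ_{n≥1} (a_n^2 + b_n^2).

Parseval: a_0^2/2 + Σ_{n≥1} (a_n^2+b_n^2) = 1/2 ∫_{-2}^{2} f(x)^2 dx = 32/3.
Subtract a_0^2/2 = 8: Σ (a_n^2+b_n^2) = 8/3.

8/3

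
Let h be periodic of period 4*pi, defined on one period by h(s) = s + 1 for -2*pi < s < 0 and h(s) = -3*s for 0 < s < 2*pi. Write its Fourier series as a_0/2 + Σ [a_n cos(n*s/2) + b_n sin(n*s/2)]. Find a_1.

a_1 = (1/(2*pi)) ∫_{-2*pi}^{2*pi} h(s) cos(s/2) ds.
Split the integral at the breakpoints.
Integrating by parts (boundary term plus one more integral), an antiderivative of (s + 1) cos(s/2) is 2*s*sin(s/2) + 2*sin(s/2) + 4*cos(s/2); evaluating from -2*pi to 0: ∫_{-2*pi}^{0} (s + 1) cos(s/2) ds = (4) - (-4) = 8.
Integrating by parts (boundary term plus one more integral), an antiderivative of (-3*s) cos(s/2) is -6*s*sin(s/2) - 12*cos(s/2); evaluating from 0 to 2*pi: ∫_{0}^{2*pi} (-3*s) cos(s/2) ds = (12) - (-12) = 24.
Summing the pieces and multiplying by (1/(2*pi)) gives a_1 = 16/pi.

16/pi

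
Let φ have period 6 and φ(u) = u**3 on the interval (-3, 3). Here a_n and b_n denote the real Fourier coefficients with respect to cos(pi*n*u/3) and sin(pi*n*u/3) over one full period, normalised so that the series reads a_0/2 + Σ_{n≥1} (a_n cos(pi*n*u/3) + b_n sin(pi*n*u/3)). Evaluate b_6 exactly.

b_6 = 1/3 ∫_{-3}^{3} φ(u) sin(2*pi*u) du.
φ is odd and sin(2*pi*u) is odd, so the integrand is even and b_6 = 2/3 ∫_0^{3} φ(u) sin(2*pi*u) du.
Integrating by parts three times (tabular method), an antiderivative of (u**3) sin(2*pi*u) is -u**3*cos(2*pi*u)/(2*pi) + 3*u**2*sin(2*pi*u)/(4*pi**2) + 3*u*cos(2*pi*u)/(4*pi**3) - 3*sin(2*pi*u)/(8*pi**4); evaluating from 0 to 3: ∫_{0}^{3} (u**3) sin(2*pi*u) du = (9*(1 - 6*pi**2)/(4*pi**3)) - (0) = 9*(1 - 6*pi**2)/(4*pi**3).
Hence b_6 = (2/3)·(9*(1 - 6*pi**2)/(4*pi**3)) = -9/pi + 3/(2*pi**3).

-9/pi + 3/(2*pi**3)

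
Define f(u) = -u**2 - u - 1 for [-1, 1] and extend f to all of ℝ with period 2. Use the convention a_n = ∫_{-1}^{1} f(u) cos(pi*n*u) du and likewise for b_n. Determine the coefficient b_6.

1/(3*pi)

b_6 = ∫_{-1}^{1} f(u) sin(6*pi*u) du.
Integrating by parts twice (tabular method), an antiderivative of (-u**2 - u - 1) sin(6*pi*u) is u**2*cos(6*pi*u)/(6*pi) - u*sin(6*pi*u)/(18*pi**2) + u*cos(6*pi*u)/(6*pi) - sin(6*pi*u)/(36*pi**2) - cos(6*pi*u)/(108*pi**3) + cos(6*pi*u)/(6*pi); evaluating from -1 to 1: ∫_{-1}^{1} (-u**2 - u - 1) sin(6*pi*u) du = ((-1 + 54*pi**2)/(108*pi**3)) - ((-1 + 18*pi**2)/(108*pi**3)) = 1/(3*pi).
Hence b_6 = 1/(3*pi).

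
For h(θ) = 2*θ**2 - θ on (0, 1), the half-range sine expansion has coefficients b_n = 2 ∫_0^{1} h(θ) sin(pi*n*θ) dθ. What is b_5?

2*(-8 + 25*pi**2)/(125*pi**3)

b_5 = 2 ∫_0^{1} (2*θ**2 - θ) sin(5*pi*θ) dθ.
Integrating by parts twice (tabular method), an antiderivative of (2*θ**2 - θ) sin(5*pi*θ) is -2*θ**2*cos(5*pi*θ)/(5*pi) + 4*θ*sin(5*pi*θ)/(25*pi**2) + θ*cos(5*pi*θ)/(5*pi) - sin(5*pi*θ)/(25*pi**2) + 4*cos(5*pi*θ)/(125*pi**3); evaluating from 0 to 1: ∫_{0}^{1} (2*θ**2 - θ) sin(5*pi*θ) dθ = ((-4 + 25*pi**2)/(125*pi**3)) - (4/(125*pi**3)) = (-8 + 25*pi**2)/(125*pi**3).
Hence b_5 = 2·((-8 + 25*pi**2)/(125*pi**3)) = 2*(-8 + 25*pi**2)/(125*pi**3).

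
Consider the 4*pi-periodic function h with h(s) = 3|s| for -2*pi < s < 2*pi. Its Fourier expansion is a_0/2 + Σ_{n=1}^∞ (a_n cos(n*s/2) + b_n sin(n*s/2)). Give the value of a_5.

a_5 = (1/(2*pi)) ∫_{-2*pi}^{2*pi} h(s) cos(5*s/2) ds.
h is even and cos(5*s/2) is even, so the integrand is even and a_5 = 1/pi ∫_0^{2*pi} h(s) cos(5*s/2) ds.
Integrating by parts (boundary term plus one more integral), an antiderivative of (3*s) cos(5*s/2) is 6*s*sin(5*s/2)/5 + 12*cos(5*s/2)/25; evaluating from 0 to 2*pi: ∫_{0}^{2*pi} (3*s) cos(5*s/2) ds = (-12/25) - (12/25) = -24/25.
Hence a_5 = (1/pi)·(-24/25) = -24/(25*pi).

-24/(25*pi)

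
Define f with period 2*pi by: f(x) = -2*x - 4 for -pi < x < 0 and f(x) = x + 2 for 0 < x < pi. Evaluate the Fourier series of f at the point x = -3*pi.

x = -3*pi differs from x = pi by -2 full period(s), and the series is 2*pi-periodic.
At x = pi the one-sided limits are f(pi^-) = 2 + pi and f(pi^+) = -4 + 2*pi.
By Dirichlet's theorem the series converges to their average, [(2 + pi) + (-4 + 2*pi)]/2 = -1 + 3*pi/2.

-1 + 3*pi/2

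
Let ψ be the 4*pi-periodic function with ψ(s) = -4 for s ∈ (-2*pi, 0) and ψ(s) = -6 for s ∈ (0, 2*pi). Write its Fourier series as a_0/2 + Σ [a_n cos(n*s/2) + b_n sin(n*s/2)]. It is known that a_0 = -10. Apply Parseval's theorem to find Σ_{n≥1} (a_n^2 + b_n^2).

2

Parseval: a_0^2/2 + Σ_{n≥1} (a_n^2+b_n^2) = (1/(2*pi)) ∫_{-2*pi}^{2*pi} ψ(s)^2 ds = 52.
Subtract a_0^2/2 = 50: Σ (a_n^2+b_n^2) = 2.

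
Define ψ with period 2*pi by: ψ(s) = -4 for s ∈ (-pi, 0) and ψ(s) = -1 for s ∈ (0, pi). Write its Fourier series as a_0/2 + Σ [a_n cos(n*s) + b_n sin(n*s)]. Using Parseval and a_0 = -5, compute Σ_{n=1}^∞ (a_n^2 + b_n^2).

Parseval: a_0^2/2 + Σ_{n≥1} (a_n^2+b_n^2) = 1/pi ∫_{-pi}^{pi} ψ(s)^2 ds = 17.
Subtract a_0^2/2 = 25/2: Σ (a_n^2+b_n^2) = 9/2.

9/2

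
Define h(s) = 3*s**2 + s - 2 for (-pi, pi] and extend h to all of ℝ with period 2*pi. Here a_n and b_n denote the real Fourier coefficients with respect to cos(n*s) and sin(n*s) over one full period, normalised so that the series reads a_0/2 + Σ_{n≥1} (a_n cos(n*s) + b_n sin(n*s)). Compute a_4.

3/4

a_4 = 1/pi ∫_{-pi}^{pi} h(s) cos(4*s) ds.
Integrating by parts twice (tabular method), an antiderivative of (3*s**2 + s - 2) cos(4*s) is 3*s**2*sin(4*s)/4 + s*sin(4*s)/4 + 3*s*cos(4*s)/8 - 19*sin(4*s)/32 + cos(4*s)/16; evaluating from -pi to pi: ∫_{-pi}^{pi} (3*s**2 + s - 2) cos(4*s) ds = (1/16 + 3*pi/8) - (1/16 - 3*pi/8) = 3*pi/4.
Hence a_4 = (1/pi)·(3*pi/4) = 3/4.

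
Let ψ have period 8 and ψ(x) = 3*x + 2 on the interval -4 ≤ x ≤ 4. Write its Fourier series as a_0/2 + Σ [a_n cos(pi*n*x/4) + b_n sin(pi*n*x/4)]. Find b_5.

b_5 = 1/4 ∫_{-4}^{4} ψ(x) sin(5*pi*x/4) dx.
Integrating by parts (boundary term plus one more integral), an antiderivative of (3*x + 2) sin(5*pi*x/4) is -12*x*cos(5*pi*x/4)/(5*pi) + 48*sin(5*pi*x/4)/(25*pi**2) - 8*cos(5*pi*x/4)/(5*pi); evaluating from -4 to 4: ∫_{-4}^{4} (3*x + 2) sin(5*pi*x/4) dx = (56/(5*pi)) - (-8/pi) = 96/(5*pi).
Hence b_5 = (1/4)·(96/(5*pi)) = 24/(5*pi).

24/(5*pi)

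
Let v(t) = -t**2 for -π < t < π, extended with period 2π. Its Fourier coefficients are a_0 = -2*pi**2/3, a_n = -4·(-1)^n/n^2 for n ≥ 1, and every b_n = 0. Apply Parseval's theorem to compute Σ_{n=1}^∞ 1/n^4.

Parseval: a_0^2/2 + Σ a_n^2 = (1/π) ∫_{-π}^{π} v(t)^2 dt = 2*pi**4/5.
Subtract a_0^2/2 = 2*pi**4/9: Σ a_n^2 = 8*pi**4/45.
Since a_n^2 = 16/n^4, Σ 1/n^4 = pi**4/90.

pi**4/90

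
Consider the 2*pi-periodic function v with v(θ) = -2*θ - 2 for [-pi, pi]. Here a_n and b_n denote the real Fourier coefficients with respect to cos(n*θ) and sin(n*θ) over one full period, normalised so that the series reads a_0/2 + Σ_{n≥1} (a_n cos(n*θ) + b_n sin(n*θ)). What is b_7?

-4/7

b_7 = 1/pi ∫_{-pi}^{pi} v(θ) sin(7*θ) dθ.
Integrating by parts (boundary term plus one more integral), an antiderivative of (-2*θ - 2) sin(7*θ) is 2*θ*cos(7*θ)/7 - 2*sin(7*θ)/49 + 2*cos(7*θ)/7; evaluating from -pi to pi: ∫_{-pi}^{pi} (-2*θ - 2) sin(7*θ) dθ = (-2*pi/7 - 2/7) - (-2/7 + 2*pi/7) = -4*pi/7.
Hence b_7 = (1/pi)·(-4*pi/7) = -4/7.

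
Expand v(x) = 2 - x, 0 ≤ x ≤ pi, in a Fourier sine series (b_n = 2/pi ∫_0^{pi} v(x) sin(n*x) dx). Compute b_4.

1/2

b_4 = 2/pi ∫_0^{pi} (2 - x) sin(4*x) dx.
Integrating by parts (boundary term plus one more integral), an antiderivative of (2 - x) sin(4*x) is x*cos(4*x)/4 - sin(4*x)/16 - cos(4*x)/2; evaluating from 0 to pi: ∫_{0}^{pi} (2 - x) sin(4*x) dx = (-1/2 + pi/4) - (-1/2) = pi/4.
Hence b_4 = (2/pi)·(pi/4) = 1/2.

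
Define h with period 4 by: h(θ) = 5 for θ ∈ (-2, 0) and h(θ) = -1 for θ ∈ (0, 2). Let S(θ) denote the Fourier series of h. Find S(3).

5

θ = 3 differs from θ = -1 by 1 full period(s), and the series is 4-periodic.
h is continuous at θ = -1 with value 5, so the series converges to 5 there.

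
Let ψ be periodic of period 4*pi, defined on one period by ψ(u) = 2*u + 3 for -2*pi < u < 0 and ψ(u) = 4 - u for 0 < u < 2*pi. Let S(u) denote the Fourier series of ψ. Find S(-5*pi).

u = -5*pi differs from u = -pi by -1 full period(s), and the series is 4*pi-periodic.
ψ is continuous at u = -pi with value 3 - 2*pi, so the series converges to 3 - 2*pi there.

3 - 2*pi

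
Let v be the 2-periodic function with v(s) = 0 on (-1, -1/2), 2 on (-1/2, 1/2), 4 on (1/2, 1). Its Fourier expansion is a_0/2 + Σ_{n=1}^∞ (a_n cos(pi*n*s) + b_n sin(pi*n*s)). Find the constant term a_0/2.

2

a_0 = ∫_{-1}^{1} v(s) ds = 4.
So the constant term a_0/2 = 2.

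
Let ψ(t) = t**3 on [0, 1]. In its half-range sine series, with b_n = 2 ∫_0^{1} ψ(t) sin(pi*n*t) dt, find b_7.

2*(-6 + 49*pi**2)/(343*pi**3)

b_7 = 2 ∫_0^{1} (t**3) sin(7*pi*t) dt.
Integrating by parts three times (tabular method), an antiderivative of (t**3) sin(7*pi*t) is -t**3*cos(7*pi*t)/(7*pi) + 3*t**2*sin(7*pi*t)/(49*pi**2) + 6*t*cos(7*pi*t)/(343*pi**3) - 6*sin(7*pi*t)/(2401*pi**4); evaluating from 0 to 1: ∫_{0}^{1} (t**3) sin(7*pi*t) dt = ((-6 + 49*pi**2)/(343*pi**3)) - (0) = (-6 + 49*pi**2)/(343*pi**3).
Hence b_7 = 2·((-6 + 49*pi**2)/(343*pi**3)) = 2*(-6 + 49*pi**2)/(343*pi**3).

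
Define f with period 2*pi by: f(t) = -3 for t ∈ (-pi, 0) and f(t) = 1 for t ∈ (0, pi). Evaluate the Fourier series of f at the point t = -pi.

t = -pi differs from t = pi by -1 full period(s), and the series is 2*pi-periodic.
At t = pi the one-sided limits are f(pi^-) = 1 and f(pi^+) = -3.
By Dirichlet's theorem the series converges to their average, [(1) + (-3)]/2 = -1.

-1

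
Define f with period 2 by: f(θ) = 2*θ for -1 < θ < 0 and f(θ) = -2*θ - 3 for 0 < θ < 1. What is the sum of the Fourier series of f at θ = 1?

-7/2

At θ = 1 the one-sided limits are f(1^-) = -5 and f(1^+) = -2.
By Dirichlet's theorem the series converges to their average, [(-5) + (-2)]/2 = -7/2.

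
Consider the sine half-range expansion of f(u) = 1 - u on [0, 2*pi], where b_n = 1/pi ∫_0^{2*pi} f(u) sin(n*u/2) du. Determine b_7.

4*(1 - pi)/(7*pi)

b_7 = 1/pi ∫_0^{2*pi} (1 - u) sin(7*u/2) du.
Integrating by parts (boundary term plus one more integral), an antiderivative of (1 - u) sin(7*u/2) is 2*u*cos(7*u/2)/7 - 4*sin(7*u/2)/49 - 2*cos(7*u/2)/7; evaluating from 0 to 2*pi: ∫_{0}^{2*pi} (1 - u) sin(7*u/2) du = (2/7 - 4*pi/7) - (-2/7) = 4/7 - 4*pi/7.
Hence b_7 = (1/pi)·(4/7 - 4*pi/7) = 4*(1 - pi)/(7*pi).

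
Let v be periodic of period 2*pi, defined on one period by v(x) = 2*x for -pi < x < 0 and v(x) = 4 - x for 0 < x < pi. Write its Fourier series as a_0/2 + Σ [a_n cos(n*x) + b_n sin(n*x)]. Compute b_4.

b_4 = 1/pi ∫_{-pi}^{pi} v(x) sin(4*x) dx.
Split the integral at the breakpoints.
Integrating by parts (boundary term plus one more integral), an antiderivative of (2*x) sin(4*x) is -x*cos(4*x)/2 + sin(4*x)/8; evaluating from -pi to 0: ∫_{-pi}^{0} (2*x) sin(4*x) dx = (0) - (pi/2) = -pi/2.
Integrating by parts (boundary term plus one more integral), an antiderivative of (4 - x) sin(4*x) is x*cos(4*x)/4 - sin(4*x)/16 - cos(4*x); evaluating from 0 to pi: ∫_{0}^{pi} (4 - x) sin(4*x) dx = (-1 + pi/4) - (-1) = pi/4.
Summing the pieces and multiplying by (1/pi) gives b_4 = -1/4.

-1/4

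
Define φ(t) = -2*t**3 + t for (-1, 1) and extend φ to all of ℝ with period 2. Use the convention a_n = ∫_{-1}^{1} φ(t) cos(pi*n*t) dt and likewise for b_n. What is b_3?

2*(4 - 3*pi**2)/(9*pi**3)

b_3 = ∫_{-1}^{1} φ(t) sin(3*pi*t) dt.
φ is odd and sin(3*pi*t) is odd, so the integrand is even and b_3 = 2 ∫_0^{1} φ(t) sin(3*pi*t) dt.
Integrating by parts three times (tabular method), an antiderivative of (-2*t**3 + t) sin(3*pi*t) is 2*t**3*cos(3*pi*t)/(3*pi) - 2*t**2*sin(3*pi*t)/(3*pi**2) - t*cos(3*pi*t)/(3*pi) - 4*t*cos(3*pi*t)/(9*pi**3) + 4*sin(3*pi*t)/(27*pi**4) + sin(3*pi*t)/(9*pi**2); evaluating from 0 to 1: ∫_{0}^{1} (-2*t**3 + t) sin(3*pi*t) dt = ((4 - 3*pi**2)/(9*pi**3)) - (0) = (4 - 3*pi**2)/(9*pi**3).
Hence b_3 = 2·((4 - 3*pi**2)/(9*pi**3)) = 2*(4 - 3*pi**2)/(9*pi**3).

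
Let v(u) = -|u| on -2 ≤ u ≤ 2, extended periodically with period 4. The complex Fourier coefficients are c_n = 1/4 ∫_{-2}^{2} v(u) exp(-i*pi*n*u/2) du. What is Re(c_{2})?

Since v is real-valued, Re(c_{2}) = 1/4 ∫_{-2}^{2} v(u) cos(pi*u) du = a_{2}/2.
v is even and cos(pi*u) is even, so the integrand is even: ∫_{-2}^{2} v(u) cos(pi*u) du = 2∫_0^{2} v(u) cos(pi*u) du.
Integrating by parts (boundary term plus one more integral), an antiderivative of (-u) cos(pi*u) is -u*sin(pi*u)/pi - cos(pi*u)/pi**2; evaluating from 0 to 2: ∫_{0}^{2} (-u) cos(pi*u) du = (-1/pi**2) - (-1/pi**2) = 0.
So ∫_{-2}^{2} v(u) cos(pi*u) du = 0.
Hence Re(c_{2}) = (1/4)·(0) = 0.

0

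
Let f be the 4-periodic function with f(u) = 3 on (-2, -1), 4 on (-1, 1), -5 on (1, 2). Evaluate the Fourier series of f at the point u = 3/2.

-5

f is continuous at u = 3/2 with value -5, so the series converges to -5 there.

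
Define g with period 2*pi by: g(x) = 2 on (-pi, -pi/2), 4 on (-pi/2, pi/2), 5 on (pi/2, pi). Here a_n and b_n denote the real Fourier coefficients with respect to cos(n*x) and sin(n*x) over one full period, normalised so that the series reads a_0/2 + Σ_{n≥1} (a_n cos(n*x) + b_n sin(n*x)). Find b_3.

b_3 = 1/pi ∫_{-pi}^{pi} g(x) sin(3*x) dx.
Split the integral at the breakpoints.
Directly, an antiderivative of (2) sin(3*x) is -2*cos(3*x)/3; evaluating from -pi to -pi/2: ∫_{-pi}^{-pi/2} (2) sin(3*x) dx = (0) - (2/3) = -2/3.
Directly, an antiderivative of (4) sin(3*x) is -4*cos(3*x)/3; evaluating from -pi/2 to pi/2: ∫_{-pi/2}^{pi/2} (4) sin(3*x) dx = (0) - (0) = 0.
Directly, an antiderivative of (5) sin(3*x) is -5*cos(3*x)/3; evaluating from pi/2 to pi: ∫_{pi/2}^{pi} (5) sin(3*x) dx = (5/3) - (0) = 5/3.
Summing the pieces and multiplying by (1/pi) gives b_3 = 1/pi.

1/pi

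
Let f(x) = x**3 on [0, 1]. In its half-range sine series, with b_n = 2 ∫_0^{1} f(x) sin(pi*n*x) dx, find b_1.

b_1 = 2 ∫_0^{1} (x**3) sin(pi*x) dx.
Integrating by parts three times (tabular method), an antiderivative of (x**3) sin(pi*x) is -x**3*cos(pi*x)/pi + 3*x**2*sin(pi*x)/pi**2 + 6*x*cos(pi*x)/pi**3 - 6*sin(pi*x)/pi**4; evaluating from 0 to 1: ∫_{0}^{1} (x**3) sin(pi*x) dx = ((-6 + pi**2)/pi**3) - (0) = (-6 + pi**2)/pi**3.
Hence b_1 = 2·((-6 + pi**2)/pi**3) = -12/pi**3 + 2/pi.

-12/pi**3 + 2/pi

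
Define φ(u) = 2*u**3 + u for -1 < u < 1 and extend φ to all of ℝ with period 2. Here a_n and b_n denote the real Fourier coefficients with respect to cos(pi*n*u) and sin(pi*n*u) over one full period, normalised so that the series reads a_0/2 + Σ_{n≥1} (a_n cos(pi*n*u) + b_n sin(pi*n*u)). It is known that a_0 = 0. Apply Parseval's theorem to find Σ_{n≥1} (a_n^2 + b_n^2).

358/105

Parseval: a_0^2/2 + Σ_{n≥1} (a_n^2+b_n^2) = ∫_{-1}^{1} φ(u)^2 du = 358/105.
Subtract a_0^2/2 = 0: Σ (a_n^2+b_n^2) = 358/105.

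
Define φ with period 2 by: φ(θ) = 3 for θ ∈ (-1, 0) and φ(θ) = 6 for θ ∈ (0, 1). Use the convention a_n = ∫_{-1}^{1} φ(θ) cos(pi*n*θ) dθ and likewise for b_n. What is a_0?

a_0 = ∫_{-1}^{1} φ(θ) dθ = 9.

9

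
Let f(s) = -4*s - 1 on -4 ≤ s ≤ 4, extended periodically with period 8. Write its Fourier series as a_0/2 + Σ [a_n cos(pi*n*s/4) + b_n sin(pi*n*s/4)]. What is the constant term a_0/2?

-1

a_0 = 1/4 ∫_{-4}^{4} f(s) ds = 1/4 · (-8) = -2.
So the constant term a_0/2 = -1.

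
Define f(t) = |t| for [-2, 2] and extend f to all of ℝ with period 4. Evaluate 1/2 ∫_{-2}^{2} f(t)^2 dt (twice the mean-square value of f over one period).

1/2 ∫_{-2}^{2} f(t)^2 dt = 1/2 · (16/3) = 8/3.

8/3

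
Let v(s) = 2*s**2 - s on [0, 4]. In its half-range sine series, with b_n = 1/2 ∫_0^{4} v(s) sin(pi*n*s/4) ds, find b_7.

-256/(343*pi**3) + 8/pi

b_7 = 1/2 ∫_0^{4} (2*s**2 - s) sin(7*pi*s/4) ds.
Integrating by parts twice (tabular method), an antiderivative of (2*s**2 - s) sin(7*pi*s/4) is -8*s**2*cos(7*pi*s/4)/(7*pi) + 64*s*sin(7*pi*s/4)/(49*pi**2) + 4*s*cos(7*pi*s/4)/(7*pi) - 16*sin(7*pi*s/4)/(49*pi**2) + 256*cos(7*pi*s/4)/(343*pi**3); evaluating from 0 to 4: ∫_{0}^{4} (2*s**2 - s) sin(7*pi*s/4) ds = (-256/(343*pi**3) + 16/pi) - (256/(343*pi**3)) = -512/(343*pi**3) + 16/pi.
Hence b_7 = (1/2)·(-512/(343*pi**3) + 16/pi) = -256/(343*pi**3) + 8/pi.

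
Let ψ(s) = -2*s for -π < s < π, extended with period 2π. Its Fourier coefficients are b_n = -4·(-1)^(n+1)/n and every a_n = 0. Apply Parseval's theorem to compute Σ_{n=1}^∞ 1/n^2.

Parseval: Σ b_n^2 = (1/π) ∫_{-π}^{π} ψ(s)^2 ds = 8*pi**2/3.
Σ b_n^2 = Σ 16/n^2, so Σ 1/n^2 = (8*pi**2/3)/16 = pi**2/6.

pi**2/6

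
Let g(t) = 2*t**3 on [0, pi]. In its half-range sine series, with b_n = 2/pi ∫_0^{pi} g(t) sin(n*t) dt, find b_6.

b_6 = 2/pi ∫_0^{pi} (2*t**3) sin(6*t) dt.
Integrating by parts three times (tabular method), an antiderivative of (2*t**3) sin(6*t) is -t**3*cos(6*t)/3 + t**2*sin(6*t)/6 + t*cos(6*t)/18 - sin(6*t)/108; evaluating from 0 to pi: ∫_{0}^{pi} (2*t**3) sin(6*t) dt = (-pi**3/3 + pi/18) - (0) = -pi**3/3 + pi/18.
Hence b_6 = (2/pi)·(-pi**3/3 + pi/18) = 1/9 - 2*pi**2/3.

1/9 - 2*pi**2/3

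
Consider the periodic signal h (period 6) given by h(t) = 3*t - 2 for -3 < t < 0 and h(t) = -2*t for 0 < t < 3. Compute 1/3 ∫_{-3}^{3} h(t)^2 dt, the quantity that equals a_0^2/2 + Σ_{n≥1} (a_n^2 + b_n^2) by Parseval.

1/3 ∫_{-3}^{3} h(t)^2 dt = 1/3 · (183) = 61.

61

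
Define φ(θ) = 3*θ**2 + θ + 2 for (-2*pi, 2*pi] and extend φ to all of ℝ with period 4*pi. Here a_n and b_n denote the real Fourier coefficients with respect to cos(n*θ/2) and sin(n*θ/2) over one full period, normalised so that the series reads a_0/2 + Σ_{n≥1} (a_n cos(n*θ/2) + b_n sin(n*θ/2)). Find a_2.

a_2 = (1/(2*pi)) ∫_{-2*pi}^{2*pi} φ(θ) cos(θ) dθ.
Integrating by parts twice (tabular method), an antiderivative of (3*θ**2 + θ + 2) cos(θ) is 3*θ**2*sin(θ) + θ*sin(θ) + 6*θ*cos(θ) - 4*sin(θ) + cos(θ); evaluating from -2*pi to 2*pi: ∫_{-2*pi}^{2*pi} (3*θ**2 + θ + 2) cos(θ) dθ = (1 + 12*pi) - (1 - 12*pi) = 24*pi.
Hence a_2 = (1/(2*pi))·(24*pi) = 12.

12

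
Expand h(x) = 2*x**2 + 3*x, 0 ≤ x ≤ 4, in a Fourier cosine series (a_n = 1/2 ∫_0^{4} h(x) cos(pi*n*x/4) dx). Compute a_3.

-176/(9*pi**2)

a_3 = 1/2 ∫_0^{4} (2*x**2 + 3*x) cos(3*pi*x/4) dx.
Integrating by parts twice (tabular method), an antiderivative of (2*x**2 + 3*x) cos(3*pi*x/4) is 8*x**2*sin(3*pi*x/4)/(3*pi) + 4*x*sin(3*pi*x/4)/pi + 64*x*cos(3*pi*x/4)/(9*pi**2) - 256*sin(3*pi*x/4)/(27*pi**3) + 16*cos(3*pi*x/4)/(3*pi**2); evaluating from 0 to 4: ∫_{0}^{4} (2*x**2 + 3*x) cos(3*pi*x/4) dx = (-304/(9*pi**2)) - (16/(3*pi**2)) = -352/(9*pi**2).
Hence a_3 = (1/2)·(-352/(9*pi**2)) = -176/(9*pi**2).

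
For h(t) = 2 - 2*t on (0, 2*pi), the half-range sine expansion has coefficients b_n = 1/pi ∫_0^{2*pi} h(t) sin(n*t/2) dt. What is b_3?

8*(1 - pi)/(3*pi)

b_3 = 1/pi ∫_0^{2*pi} (2 - 2*t) sin(3*t/2) dt.
Integrating by parts (boundary term plus one more integral), an antiderivative of (2 - 2*t) sin(3*t/2) is 4*t*cos(3*t/2)/3 - 8*sin(3*t/2)/9 - 4*cos(3*t/2)/3; evaluating from 0 to 2*pi: ∫_{0}^{2*pi} (2 - 2*t) sin(3*t/2) dt = (4/3 - 8*pi/3) - (-4/3) = 8/3 - 8*pi/3.
Hence b_3 = (1/pi)·(8/3 - 8*pi/3) = 8*(1 - pi)/(3*pi).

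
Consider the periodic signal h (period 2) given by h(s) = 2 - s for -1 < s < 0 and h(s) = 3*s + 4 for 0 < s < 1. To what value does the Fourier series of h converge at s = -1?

s = -1 differs from s = 1 by -1 full period(s), and the series is 2-periodic.
At s = 1 the one-sided limits are h(1^-) = 7 and h(1^+) = 3.
By Dirichlet's theorem the series converges to their average, [(7) + (3)]/2 = 5.

5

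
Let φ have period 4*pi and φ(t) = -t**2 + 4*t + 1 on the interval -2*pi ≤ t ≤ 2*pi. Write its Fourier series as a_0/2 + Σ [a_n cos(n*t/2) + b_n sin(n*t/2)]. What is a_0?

a_0 = (1/(2*pi)) ∫_{-2*pi}^{2*pi} φ(t) dt = (1/(2*pi)) · (-16*pi**3/3 + 4*pi) = 2 - 8*pi**2/3.

2 - 8*pi**2/3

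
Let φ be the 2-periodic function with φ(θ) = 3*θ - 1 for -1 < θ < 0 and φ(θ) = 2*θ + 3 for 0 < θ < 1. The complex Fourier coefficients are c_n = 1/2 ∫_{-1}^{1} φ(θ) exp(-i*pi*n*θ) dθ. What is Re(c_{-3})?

Since φ is real-valued, Re(c_{-3}) = 1/2 ∫_{-1}^{1} φ(θ) cos(-3*pi*θ) dθ = a_{3}/2.
Split the integral at the breakpoints.
Integrating by parts (boundary term plus one more integral), an antiderivative of (3*θ - 1) cos(-3*pi*θ) is θ*sin(3*pi*θ)/pi - sin(3*pi*θ)/(3*pi) + cos(3*pi*θ)/(3*pi**2); evaluating from -1 to 0: ∫_{-1}^{0} (3*θ - 1) cos(-3*pi*θ) dθ = (1/(3*pi**2)) - (-1/(3*pi**2)) = 2/(3*pi**2).
Integrating by parts (boundary term plus one more integral), an antiderivative of (2*θ + 3) cos(-3*pi*θ) is 2*θ*sin(3*pi*θ)/(3*pi) + sin(3*pi*θ)/pi + 2*cos(3*pi*θ)/(9*pi**2); evaluating from 0 to 1: ∫_{0}^{1} (2*θ + 3) cos(-3*pi*θ) dθ = (-2/(9*pi**2)) - (2/(9*pi**2)) = -4/(9*pi**2).
So ∫_{-1}^{1} φ(θ) cos(-3*pi*θ) dθ = 2/(9*pi**2).
Hence Re(c_{-3}) = (1/2)·(2/(9*pi**2)) = 1/(9*pi**2).

1/(9*pi**2)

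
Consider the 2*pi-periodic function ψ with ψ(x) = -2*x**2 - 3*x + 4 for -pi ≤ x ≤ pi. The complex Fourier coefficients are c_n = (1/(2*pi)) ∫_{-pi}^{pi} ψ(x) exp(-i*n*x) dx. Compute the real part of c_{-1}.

4

Since ψ is real-valued, Re(c_{-1}) = (1/(2*pi)) ∫_{-pi}^{pi} ψ(x) cos(-x) dx = a_{1}/2.
Integrating by parts twice (tabular method), an antiderivative of (-2*x**2 - 3*x + 4) cos(-x) is -2*x**2*sin(x) - 3*x*sin(x) - 4*x*cos(x) + 8*sin(x) - 3*cos(x); evaluating from -pi to pi: ∫_{-pi}^{pi} (-2*x**2 - 3*x + 4) cos(-x) dx = (3 + 4*pi) - (3 - 4*pi) = 8*pi.
Hence Re(c_{-1}) = (1/(2*pi))·(8*pi) = 4.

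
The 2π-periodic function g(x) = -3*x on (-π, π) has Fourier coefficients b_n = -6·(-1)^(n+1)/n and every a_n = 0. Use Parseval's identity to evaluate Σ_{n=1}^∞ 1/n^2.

pi**2/6

Parseval: Σ b_n^2 = (1/π) ∫_{-π}^{π} g(x)^2 dx = 6*pi**2.
Σ b_n^2 = Σ 36/n^2, so Σ 1/n^2 = (6*pi**2)/36 = pi**2/6.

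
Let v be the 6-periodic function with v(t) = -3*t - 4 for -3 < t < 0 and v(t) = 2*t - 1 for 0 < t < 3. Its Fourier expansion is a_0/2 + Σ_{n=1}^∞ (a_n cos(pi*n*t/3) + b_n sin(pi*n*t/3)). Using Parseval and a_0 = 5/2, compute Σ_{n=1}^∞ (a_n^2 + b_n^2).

87/8

Parseval: a_0^2/2 + Σ_{n≥1} (a_n^2+b_n^2) = 1/3 ∫_{-3}^{3} v(t)^2 dt = 14.
Subtract a_0^2/2 = 25/8: Σ (a_n^2+b_n^2) = 87/8.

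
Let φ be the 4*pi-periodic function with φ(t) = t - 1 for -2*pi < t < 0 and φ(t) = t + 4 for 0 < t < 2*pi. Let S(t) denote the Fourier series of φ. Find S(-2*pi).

3/2

At t = -2*pi the one-sided limits are φ(-2*pi^-) = 4 + 2*pi and φ(-2*pi^+) = -2*pi - 1.
By Dirichlet's theorem the series converges to their average, [(4 + 2*pi) + (-2*pi - 1)]/2 = 3/2.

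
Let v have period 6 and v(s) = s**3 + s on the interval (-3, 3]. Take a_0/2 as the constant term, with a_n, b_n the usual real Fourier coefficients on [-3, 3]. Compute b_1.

b_1 = 1/3 ∫_{-3}^{3} v(s) sin(pi*s/3) ds.
v is odd and sin(pi*s/3) is odd, so the integrand is even and b_1 = 2/3 ∫_0^{3} v(s) sin(pi*s/3) ds.
Integrating by parts three times (tabular method), an antiderivative of (s**3 + s) sin(pi*s/3) is -3*s**3*cos(pi*s/3)/pi + 27*s**2*sin(pi*s/3)/pi**2 - 3*s*cos(pi*s/3)/pi + 162*s*cos(pi*s/3)/pi**3 - 486*sin(pi*s/3)/pi**4 + 9*sin(pi*s/3)/pi**2; evaluating from 0 to 3: ∫_{0}^{3} (s**3 + s) sin(pi*s/3) ds = (-486/pi**3 + 90/pi) - (0) = -486/pi**3 + 90/pi.
Hence b_1 = (2/3)·(-486/pi**3 + 90/pi) = -324/pi**3 + 60/pi.

-324/pi**3 + 60/pi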